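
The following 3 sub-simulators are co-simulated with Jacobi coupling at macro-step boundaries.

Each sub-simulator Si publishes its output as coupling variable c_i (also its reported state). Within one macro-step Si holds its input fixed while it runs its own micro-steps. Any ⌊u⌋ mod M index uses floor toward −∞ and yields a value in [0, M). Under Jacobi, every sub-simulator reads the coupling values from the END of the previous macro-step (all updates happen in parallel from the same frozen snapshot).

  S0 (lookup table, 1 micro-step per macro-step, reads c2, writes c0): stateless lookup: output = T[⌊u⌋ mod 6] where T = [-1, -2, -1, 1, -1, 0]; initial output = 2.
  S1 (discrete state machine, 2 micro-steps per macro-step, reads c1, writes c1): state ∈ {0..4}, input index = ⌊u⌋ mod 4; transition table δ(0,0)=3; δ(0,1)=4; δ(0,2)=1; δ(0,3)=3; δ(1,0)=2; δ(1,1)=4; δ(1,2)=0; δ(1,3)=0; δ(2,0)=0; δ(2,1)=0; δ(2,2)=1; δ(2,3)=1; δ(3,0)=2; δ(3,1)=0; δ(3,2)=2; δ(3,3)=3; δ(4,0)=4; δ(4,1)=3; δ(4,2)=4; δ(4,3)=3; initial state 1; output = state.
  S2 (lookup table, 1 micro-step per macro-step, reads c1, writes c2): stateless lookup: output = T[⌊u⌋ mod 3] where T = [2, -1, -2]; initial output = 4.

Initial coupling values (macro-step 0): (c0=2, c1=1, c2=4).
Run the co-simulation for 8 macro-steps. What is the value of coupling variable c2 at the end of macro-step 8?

c2 at macro-step 8 = 2

macro 1: S0 reads c2=4 → after 1×micro: -1; S1 reads c1=1 → after 2×micro: 3; S2 reads c1=1 → after 1×micro: -1 ⇒ (c0=-1, c1=3, c2=-1)
macro 2: S0 reads c2=-1 → after 1×micro: 0; S1 reads c1=3 → after 2×micro: 3; S2 reads c1=3 → after 1×micro: 2 ⇒ (c0=0, c1=3, c2=2)
macro 3: S0 reads c2=2 → after 1×micro: -1; S1 reads c1=3 → after 2×micro: 3; S2 reads c1=3 → after 1×micro: 2 ⇒ (c0=-1, c1=3, c2=2)
macro 4: S0 reads c2=2 → after 1×micro: -1; S1 reads c1=3 → after 2×micro: 3; S2 reads c1=3 → after 1×micro: 2 ⇒ (c0=-1, c1=3, c2=2)
macro 5: S0 reads c2=2 → after 1×micro: -1; S1 reads c1=3 → after 2×micro: 3; S2 reads c1=3 → after 1×micro: 2 ⇒ (c0=-1, c1=3, c2=2)
macro 6: S0 reads c2=2 → after 1×micro: -1; S1 reads c1=3 → after 2×micro: 3; S2 reads c1=3 → after 1×micro: 2 ⇒ (c0=-1, c1=3, c2=2)
macro 7: S0 reads c2=2 → after 1×micro: -1; S1 reads c1=3 → after 2×micro: 3; S2 reads c1=3 → after 1×micro: 2 ⇒ (c0=-1, c1=3, c2=2)
macro 8: S0 reads c2=2 → after 1×micro: -1; S1 reads c1=3 → after 2×micro: 3; S2 reads c1=3 → after 1×micro: 2 ⇒ (c0=-1, c1=3, c2=2)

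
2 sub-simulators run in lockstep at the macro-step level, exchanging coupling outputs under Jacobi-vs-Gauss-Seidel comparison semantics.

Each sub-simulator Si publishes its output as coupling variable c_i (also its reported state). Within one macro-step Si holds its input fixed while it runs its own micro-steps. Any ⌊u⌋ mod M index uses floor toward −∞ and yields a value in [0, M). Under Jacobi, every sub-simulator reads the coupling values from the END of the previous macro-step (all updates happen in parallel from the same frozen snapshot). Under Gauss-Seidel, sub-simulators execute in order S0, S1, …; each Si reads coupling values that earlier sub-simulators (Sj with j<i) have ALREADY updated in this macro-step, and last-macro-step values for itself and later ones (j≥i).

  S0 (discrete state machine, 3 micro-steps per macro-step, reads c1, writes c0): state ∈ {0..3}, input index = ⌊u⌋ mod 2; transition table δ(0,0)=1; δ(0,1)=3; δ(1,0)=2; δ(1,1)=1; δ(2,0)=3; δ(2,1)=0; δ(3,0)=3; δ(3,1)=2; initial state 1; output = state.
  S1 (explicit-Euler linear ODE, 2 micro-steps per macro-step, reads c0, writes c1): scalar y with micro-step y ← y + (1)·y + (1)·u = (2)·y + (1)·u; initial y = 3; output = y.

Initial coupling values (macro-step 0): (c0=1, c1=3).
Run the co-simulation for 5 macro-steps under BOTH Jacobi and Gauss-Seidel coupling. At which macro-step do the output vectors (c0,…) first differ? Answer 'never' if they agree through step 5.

[Jacobi] macro 1: S0 reads c1=3 → after 3×micro: 1; S1 reads c0=1 → after 2×micro: 15 ⇒ (c0=1, c1=15)
[Jacobi] macro 2: S0 reads c1=15 → after 3×micro: 1; S1 reads c0=1 → after 2×micro: 63 ⇒ (c0=1, c1=63)
[Jacobi] macro 3: S0 reads c1=63 → after 3×micro: 1; S1 reads c0=1 → after 2×micro: 255 ⇒ (c0=1, c1=255)
[Jacobi] macro 4: S0 reads c1=255 → after 3×micro: 1; S1 reads c0=1 → after 2×micro: 1023 ⇒ (c0=1, c1=1023)
[Jacobi] macro 5: S0 reads c1=1023 → after 3×micro: 1; S1 reads c0=1 → after 2×micro: 4095 ⇒ (c0=1, c1=4095)
[Gauss-Seidel] macro 1: S0 reads c1=3 → after 3×micro: 1; S1 reads c0=1 → after 2×micro: 15 ⇒ (c0=1, c1=15)
[Gauss-Seidel] macro 2: S0 reads c1=15 → after 3×micro: 1; S1 reads c0=1 → after 2×micro: 63 ⇒ (c0=1, c1=63)
[Gauss-Seidel] macro 3: S0 reads c1=63 → after 3×micro: 1; S1 reads c0=1 → after 2×micro: 255 ⇒ (c0=1, c1=255)
[Gauss-Seidel] macro 4: S0 reads c1=255 → after 3×micro: 1; S1 reads c0=1 → after 2×micro: 1023 ⇒ (c0=1, c1=1023)
[Gauss-Seidel] macro 5: S0 reads c1=1023 → after 3×micro: 1; S1 reads c0=1 → after 2×micro: 4095 ⇒ (c0=1, c1=4095)

first divergence at macro-step: never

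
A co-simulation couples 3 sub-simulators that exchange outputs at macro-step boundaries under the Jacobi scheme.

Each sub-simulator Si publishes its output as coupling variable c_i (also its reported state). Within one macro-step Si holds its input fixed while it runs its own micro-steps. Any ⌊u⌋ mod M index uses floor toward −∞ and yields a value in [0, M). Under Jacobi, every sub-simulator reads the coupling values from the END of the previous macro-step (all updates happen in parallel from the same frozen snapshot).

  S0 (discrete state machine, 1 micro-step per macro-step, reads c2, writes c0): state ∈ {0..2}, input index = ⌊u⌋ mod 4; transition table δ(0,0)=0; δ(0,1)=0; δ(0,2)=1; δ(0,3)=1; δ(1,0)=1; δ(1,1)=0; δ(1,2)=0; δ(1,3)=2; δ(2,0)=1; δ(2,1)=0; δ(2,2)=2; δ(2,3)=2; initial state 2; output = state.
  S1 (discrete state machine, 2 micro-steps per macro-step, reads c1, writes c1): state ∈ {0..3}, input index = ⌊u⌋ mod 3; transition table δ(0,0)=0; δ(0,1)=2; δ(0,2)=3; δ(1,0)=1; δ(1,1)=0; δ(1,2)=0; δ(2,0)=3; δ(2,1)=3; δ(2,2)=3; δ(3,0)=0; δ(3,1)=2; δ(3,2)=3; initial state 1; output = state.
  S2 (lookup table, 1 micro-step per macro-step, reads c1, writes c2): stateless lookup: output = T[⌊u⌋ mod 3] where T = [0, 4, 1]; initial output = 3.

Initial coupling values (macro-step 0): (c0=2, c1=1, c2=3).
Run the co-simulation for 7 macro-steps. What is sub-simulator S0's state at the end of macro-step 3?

S0 state at macro-step 3 = 0

macro 1: S0 reads c2=3 → after 1×micro: 2; S1 reads c1=1 → after 2×micro: 2; S2 reads c1=1 → after 1×micro: 4 ⇒ (c0=2, c1=2, c2=4)
macro 2: S0 reads c2=4 → after 1×micro: 1; S1 reads c1=2 → after 2×micro: 3; S2 reads c1=2 → after 1×micro: 1 ⇒ (c0=1, c1=3, c2=1)
macro 3: S0 reads c2=1 → after 1×micro: 0; S1 reads c1=3 → after 2×micro: 0; S2 reads c1=3 → after 1×micro: 0 ⇒ (c0=0, c1=0, c2=0)
macro 4: S0 reads c2=0 → after 1×micro: 0; S1 reads c1=0 → after 2×micro: 0; S2 reads c1=0 → after 1×micro: 0 ⇒ (c0=0, c1=0, c2=0)
macro 5: S0 reads c2=0 → after 1×micro: 0; S1 reads c1=0 → after 2×micro: 0; S2 reads c1=0 → after 1×micro: 0 ⇒ (c0=0, c1=0, c2=0)
macro 6: S0 reads c2=0 → after 1×micro: 0; S1 reads c1=0 → after 2×micro: 0; S2 reads c1=0 → after 1×micro: 0 ⇒ (c0=0, c1=0, c2=0)
macro 7: S0 reads c2=0 → after 1×micro: 0; S1 reads c1=0 → after 2×micro: 0; S2 reads c1=0 → after 1×micro: 0 ⇒ (c0=0, c1=0, c2=0)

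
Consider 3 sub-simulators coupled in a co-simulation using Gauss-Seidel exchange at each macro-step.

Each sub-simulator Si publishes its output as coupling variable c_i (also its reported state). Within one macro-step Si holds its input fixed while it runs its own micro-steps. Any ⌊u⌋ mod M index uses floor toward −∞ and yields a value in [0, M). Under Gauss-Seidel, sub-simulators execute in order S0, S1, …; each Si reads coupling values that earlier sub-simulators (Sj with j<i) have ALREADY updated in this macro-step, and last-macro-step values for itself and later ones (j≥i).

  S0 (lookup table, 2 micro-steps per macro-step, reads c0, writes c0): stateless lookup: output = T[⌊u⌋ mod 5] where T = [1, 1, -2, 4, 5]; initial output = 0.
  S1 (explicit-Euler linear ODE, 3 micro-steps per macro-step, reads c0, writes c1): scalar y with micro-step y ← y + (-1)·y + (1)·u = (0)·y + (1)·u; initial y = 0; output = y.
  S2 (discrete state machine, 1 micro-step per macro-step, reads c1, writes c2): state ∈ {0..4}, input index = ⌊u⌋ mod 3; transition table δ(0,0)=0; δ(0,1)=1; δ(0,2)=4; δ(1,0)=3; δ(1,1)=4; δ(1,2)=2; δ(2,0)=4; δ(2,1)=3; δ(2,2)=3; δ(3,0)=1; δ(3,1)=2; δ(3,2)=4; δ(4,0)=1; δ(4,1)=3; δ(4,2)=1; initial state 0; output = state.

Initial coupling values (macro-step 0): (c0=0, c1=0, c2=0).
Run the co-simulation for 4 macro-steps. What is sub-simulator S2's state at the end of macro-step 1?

macro 1: S0 reads c0=0 → after 2×micro: 1; S1 reads c0=1 → after 3×micro: 1; S2 reads c1=1 → after 1×micro: 1 ⇒ (c0=1, c1=1, c2=1)
macro 2: S0 reads c0=1 → after 2×micro: 1; S1 reads c0=1 → after 3×micro: 1; S2 reads c1=1 → after 1×micro: 4 ⇒ (c0=1, c1=1, c2=4)
macro 3: S0 reads c0=1 → after 2×micro: 1; S1 reads c0=1 → after 3×micro: 1; S2 reads c1=1 → after 1×micro: 3 ⇒ (c0=1, c1=1, c2=3)
macro 4: S0 reads c0=1 → after 2×micro: 1; S1 reads c0=1 → after 3×micro: 1; S2 reads c1=1 → after 1×micro: 2 ⇒ (c0=1, c1=1, c2=2)

S2 state at macro-step 1 = 1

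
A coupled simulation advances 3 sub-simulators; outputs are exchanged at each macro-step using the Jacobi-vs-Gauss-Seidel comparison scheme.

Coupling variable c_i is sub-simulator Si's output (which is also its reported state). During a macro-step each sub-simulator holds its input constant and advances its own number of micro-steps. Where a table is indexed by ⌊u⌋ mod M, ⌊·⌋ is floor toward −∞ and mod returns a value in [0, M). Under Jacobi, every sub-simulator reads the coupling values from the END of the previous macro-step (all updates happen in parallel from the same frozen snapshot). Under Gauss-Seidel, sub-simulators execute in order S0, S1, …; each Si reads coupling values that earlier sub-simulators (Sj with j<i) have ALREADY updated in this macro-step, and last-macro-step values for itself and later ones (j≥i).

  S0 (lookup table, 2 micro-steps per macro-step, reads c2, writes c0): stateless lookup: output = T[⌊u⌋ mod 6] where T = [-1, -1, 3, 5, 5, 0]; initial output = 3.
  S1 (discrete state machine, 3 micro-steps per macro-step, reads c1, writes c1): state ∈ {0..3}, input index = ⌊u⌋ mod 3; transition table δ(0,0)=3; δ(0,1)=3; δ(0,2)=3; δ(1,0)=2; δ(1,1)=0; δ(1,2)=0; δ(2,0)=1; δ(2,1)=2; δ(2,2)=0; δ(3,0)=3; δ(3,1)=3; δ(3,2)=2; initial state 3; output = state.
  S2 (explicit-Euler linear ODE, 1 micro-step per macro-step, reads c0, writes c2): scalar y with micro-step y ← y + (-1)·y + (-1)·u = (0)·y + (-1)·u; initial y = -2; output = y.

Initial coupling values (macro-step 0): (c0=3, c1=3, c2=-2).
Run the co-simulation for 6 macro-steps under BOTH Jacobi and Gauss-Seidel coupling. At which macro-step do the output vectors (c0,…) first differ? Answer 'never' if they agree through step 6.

first divergence at macro-step: 1

[Jacobi] macro 1: S0 reads c2=-2 → after 2×micro: 5; S1 reads c1=3 → after 3×micro: 3; S2 reads c0=3 → after 1×micro: -3 ⇒ (c0=5, c1=3, c2=-3)
[Jacobi] macro 2: S0 reads c2=-3 → after 2×micro: 5; S1 reads c1=3 → after 3×micro: 3; S2 reads c0=5 → after 1×micro: -5 ⇒ (c0=5, c1=3, c2=-5)
[Jacobi] macro 3: S0 reads c2=-5 → after 2×micro: -1; S1 reads c1=3 → after 3×micro: 3; S2 reads c0=5 → after 1×micro: -5 ⇒ (c0=-1, c1=3, c2=-5)
[Jacobi] macro 4: S0 reads c2=-5 → after 2×micro: -1; S1 reads c1=3 → after 3×micro: 3; S2 reads c0=-1 → after 1×micro: 1 ⇒ (c0=-1, c1=3, c2=1)
[Jacobi] macro 5: S0 reads c2=1 → after 2×micro: -1; S1 reads c1=3 → after 3×micro: 3; S2 reads c0=-1 → after 1×micro: 1 ⇒ (c0=-1, c1=3, c2=1)
[Jacobi] macro 6: S0 reads c2=1 → after 2×micro: -1; S1 reads c1=3 → after 3×micro: 3; S2 reads c0=-1 → after 1×micro: 1 ⇒ (c0=-1, c1=3, c2=1)
[Gauss-Seidel] macro 1: S0 reads c2=-2 → after 2×micro: 5; S1 reads c1=3 → after 3×micro: 3; S2 reads c0=5 → after 1×micro: -5 ⇒ (c0=5, c1=3, c2=-5)
[Gauss-Seidel] macro 2: S0 reads c2=-5 → after 2×micro: -1; S1 reads c1=3 → after 3×micro: 3; S2 reads c0=-1 → after 1×micro: 1 ⇒ (c0=-1, c1=3, c2=1)
[Gauss-Seidel] macro 3: S0 reads c2=1 → after 2×micro: -1; S1 reads c1=3 → after 3×micro: 3; S2 reads c0=-1 → after 1×micro: 1 ⇒ (c0=-1, c1=3, c2=1)
[Gauss-Seidel] macro 4: S0 reads c2=1 → after 2×micro: -1; S1 reads c1=3 → after 3×micro: 3; S2 reads c0=-1 → after 1×micro: 1 ⇒ (c0=-1, c1=3, c2=1)
[Gauss-Seidel] macro 5: S0 reads c2=1 → after 2×micro: -1; S1 reads c1=3 → after 3×micro: 3; S2 reads c0=-1 → after 1×micro: 1 ⇒ (c0=-1, c1=3, c2=1)
[Gauss-Seidel] macro 6: S0 reads c2=1 → after 2×micro: -1; S1 reads c1=3 → after 3×micro: 3; S2 reads c0=-1 → after 1×micro: 1 ⇒ (c0=-1, c1=3, c2=1)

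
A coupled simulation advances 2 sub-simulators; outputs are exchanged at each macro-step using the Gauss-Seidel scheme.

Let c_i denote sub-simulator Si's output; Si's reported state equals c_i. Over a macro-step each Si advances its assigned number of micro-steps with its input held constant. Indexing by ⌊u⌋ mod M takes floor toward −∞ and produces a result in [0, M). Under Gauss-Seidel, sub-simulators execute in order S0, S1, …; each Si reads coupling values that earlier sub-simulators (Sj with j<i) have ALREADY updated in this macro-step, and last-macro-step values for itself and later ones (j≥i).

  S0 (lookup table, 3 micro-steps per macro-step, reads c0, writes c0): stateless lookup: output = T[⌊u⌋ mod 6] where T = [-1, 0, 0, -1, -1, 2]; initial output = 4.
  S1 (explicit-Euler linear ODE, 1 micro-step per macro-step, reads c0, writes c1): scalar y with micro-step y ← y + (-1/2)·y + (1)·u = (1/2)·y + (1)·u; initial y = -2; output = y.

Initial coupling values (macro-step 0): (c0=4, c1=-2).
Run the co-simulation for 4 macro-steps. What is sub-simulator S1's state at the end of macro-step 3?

macro 1: S0 reads c0=4 → after 3×micro: -1; S1 reads c0=-1 → after 1×micro: -2 ⇒ (c0=-1, c1=-2)
macro 2: S0 reads c0=-1 → after 3×micro: 2; S1 reads c0=2 → after 1×micro: 1 ⇒ (c0=2, c1=1)
macro 3: S0 reads c0=2 → after 3×micro: 0; S1 reads c0=0 → after 1×micro: 1/2 ⇒ (c0=0, c1=1/2)
macro 4: S0 reads c0=0 → after 3×micro: -1; S1 reads c0=-1 → after 1×micro: -3/4 ⇒ (c0=-1, c1=-3/4)

S1 state at macro-step 3 = 1/2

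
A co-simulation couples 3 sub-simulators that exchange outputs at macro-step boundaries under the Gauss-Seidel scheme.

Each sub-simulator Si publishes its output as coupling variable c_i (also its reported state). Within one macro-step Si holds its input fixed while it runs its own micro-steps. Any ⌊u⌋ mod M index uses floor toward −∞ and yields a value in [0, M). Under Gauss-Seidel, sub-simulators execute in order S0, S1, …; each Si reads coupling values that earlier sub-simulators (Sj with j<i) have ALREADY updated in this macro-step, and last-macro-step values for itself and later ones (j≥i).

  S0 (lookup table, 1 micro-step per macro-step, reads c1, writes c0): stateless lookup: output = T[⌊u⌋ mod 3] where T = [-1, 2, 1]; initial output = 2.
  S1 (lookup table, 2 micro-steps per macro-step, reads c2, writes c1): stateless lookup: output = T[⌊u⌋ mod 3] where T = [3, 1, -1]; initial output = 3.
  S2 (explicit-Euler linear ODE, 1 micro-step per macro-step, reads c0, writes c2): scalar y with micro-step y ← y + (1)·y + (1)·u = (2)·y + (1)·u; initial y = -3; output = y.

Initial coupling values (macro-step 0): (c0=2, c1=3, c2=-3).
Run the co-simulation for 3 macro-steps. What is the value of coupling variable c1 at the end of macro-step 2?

c1 at macro-step 2 = -1

macro 1: S0 reads c1=3 → after 1×micro: -1; S1 reads c2=-3 → after 2×micro: 3; S2 reads c0=-1 → after 1×micro: -7 ⇒ (c0=-1, c1=3, c2=-7)
macro 2: S0 reads c1=3 → after 1×micro: -1; S1 reads c2=-7 → after 2×micro: -1; S2 reads c0=-1 → after 1×micro: -15 ⇒ (c0=-1, c1=-1, c2=-15)
macro 3: S0 reads c1=-1 → after 1×micro: 1; S1 reads c2=-15 → after 2×micro: 3; S2 reads c0=1 → after 1×micro: -29 ⇒ (c0=1, c1=3, c2=-29)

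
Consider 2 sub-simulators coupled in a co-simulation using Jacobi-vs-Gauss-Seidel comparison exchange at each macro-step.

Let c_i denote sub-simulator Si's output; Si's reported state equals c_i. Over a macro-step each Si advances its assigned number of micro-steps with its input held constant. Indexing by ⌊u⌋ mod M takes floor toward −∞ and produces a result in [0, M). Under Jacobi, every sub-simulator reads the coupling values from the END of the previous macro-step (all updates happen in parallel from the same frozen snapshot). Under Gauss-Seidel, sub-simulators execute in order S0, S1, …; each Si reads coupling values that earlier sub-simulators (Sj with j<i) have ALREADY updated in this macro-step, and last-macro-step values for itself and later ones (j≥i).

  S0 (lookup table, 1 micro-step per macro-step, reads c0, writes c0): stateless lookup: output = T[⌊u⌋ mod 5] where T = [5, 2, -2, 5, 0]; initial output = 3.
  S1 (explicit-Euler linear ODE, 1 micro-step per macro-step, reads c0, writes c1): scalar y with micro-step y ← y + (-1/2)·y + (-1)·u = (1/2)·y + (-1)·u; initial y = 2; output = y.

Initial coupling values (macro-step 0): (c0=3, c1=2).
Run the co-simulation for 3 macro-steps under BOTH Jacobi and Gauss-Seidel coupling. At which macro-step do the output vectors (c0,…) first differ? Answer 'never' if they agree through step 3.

[Jacobi] macro 1: S0 reads c0=3 → after 1×micro: 5; S1 reads c0=3 → after 1×micro: -2 ⇒ (c0=5, c1=-2)
[Jacobi] macro 2: S0 reads c0=5 → after 1×micro: 5; S1 reads c0=5 → after 1×micro: -6 ⇒ (c0=5, c1=-6)
[Jacobi] macro 3: S0 reads c0=5 → after 1×micro: 5; S1 reads c0=5 → after 1×micro: -8 ⇒ (c0=5, c1=-8)
[Gauss-Seidel] macro 1: S0 reads c0=3 → after 1×micro: 5; S1 reads c0=5 → after 1×micro: -4 ⇒ (c0=5, c1=-4)
[Gauss-Seidel] macro 2: S0 reads c0=5 → after 1×micro: 5; S1 reads c0=5 → after 1×micro: -7 ⇒ (c0=5, c1=-7)
[Gauss-Seidel] macro 3: S0 reads c0=5 → after 1×micro: 5; S1 reads c0=5 → after 1×micro: -17/2 ⇒ (c0=5, c1=-17/2)

first divergence at macro-step: 1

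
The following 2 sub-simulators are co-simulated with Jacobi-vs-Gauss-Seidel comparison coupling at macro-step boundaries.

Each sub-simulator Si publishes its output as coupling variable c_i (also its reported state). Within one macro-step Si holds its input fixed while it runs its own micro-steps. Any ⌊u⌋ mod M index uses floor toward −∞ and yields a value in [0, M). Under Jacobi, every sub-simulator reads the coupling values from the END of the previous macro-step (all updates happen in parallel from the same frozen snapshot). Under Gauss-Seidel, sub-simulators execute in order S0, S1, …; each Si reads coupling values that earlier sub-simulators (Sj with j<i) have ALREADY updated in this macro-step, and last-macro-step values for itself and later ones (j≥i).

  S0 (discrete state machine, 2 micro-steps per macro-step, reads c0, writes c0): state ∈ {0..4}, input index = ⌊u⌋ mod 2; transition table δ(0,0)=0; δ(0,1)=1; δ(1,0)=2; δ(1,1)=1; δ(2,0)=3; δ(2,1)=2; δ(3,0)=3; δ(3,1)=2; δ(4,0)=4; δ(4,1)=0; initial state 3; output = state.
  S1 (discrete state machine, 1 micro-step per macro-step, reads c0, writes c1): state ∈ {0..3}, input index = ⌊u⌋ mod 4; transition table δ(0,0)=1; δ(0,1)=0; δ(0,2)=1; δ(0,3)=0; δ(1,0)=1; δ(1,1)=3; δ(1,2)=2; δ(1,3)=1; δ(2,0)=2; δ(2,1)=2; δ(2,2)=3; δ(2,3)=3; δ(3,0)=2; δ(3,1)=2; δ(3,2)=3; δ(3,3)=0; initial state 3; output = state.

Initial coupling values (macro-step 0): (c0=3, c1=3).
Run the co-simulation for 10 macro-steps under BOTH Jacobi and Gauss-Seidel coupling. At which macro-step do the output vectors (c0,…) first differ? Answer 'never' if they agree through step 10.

first divergence at macro-step: 1

[Jacobi] macro 1: S0 reads c0=3 → after 2×micro: 2; S1 reads c0=3 → after 1×micro: 0 ⇒ (c0=2, c1=0)
[Jacobi] macro 2: S0 reads c0=2 → after 2×micro: 3; S1 reads c0=2 → after 1×micro: 1 ⇒ (c0=3, c1=1)
[Jacobi] macro 3: S0 reads c0=3 → after 2×micro: 2; S1 reads c0=3 → after 1×micro: 1 ⇒ (c0=2, c1=1)
[Jacobi] macro 4: S0 reads c0=2 → after 2×micro: 3; S1 reads c0=2 → after 1×micro: 2 ⇒ (c0=3, c1=2)
[Jacobi] macro 5: S0 reads c0=3 → after 2×micro: 2; S1 reads c0=3 → after 1×micro: 3 ⇒ (c0=2, c1=3)
[Jacobi] macro 6: S0 reads c0=2 → after 2×micro: 3; S1 reads c0=2 → after 1×micro: 3 ⇒ (c0=3, c1=3)
[Jacobi] macro 7: S0 reads c0=3 → after 2×micro: 2; S1 reads c0=3 → after 1×micro: 0 ⇒ (c0=2, c1=0)
[Jacobi] macro 8: S0 reads c0=2 → after 2×micro: 3; S1 reads c0=2 → after 1×micro: 1 ⇒ (c0=3, c1=1)
[Jacobi] macro 9: S0 reads c0=3 → after 2×micro: 2; S1 reads c0=3 → after 1×micro: 1 ⇒ (c0=2, c1=1)
[Jacobi] macro 10: S0 reads c0=2 → after 2×micro: 3; S1 reads c0=2 → after 1×micro: 2 ⇒ (c0=3, c1=2)
[Gauss-Seidel] macro 1: S0 reads c0=3 → after 2×micro: 2; S1 reads c0=2 → after 1×micro: 3 ⇒ (c0=2, c1=3)
[Gauss-Seidel] macro 2: S0 reads c0=2 → after 2×micro: 3; S1 reads c0=3 → after 1×micro: 0 ⇒ (c0=3, c1=0)
[Gauss-Seidel] macro 3: S0 reads c0=3 → after 2×micro: 2; S1 reads c0=2 → after 1×micro: 1 ⇒ (c0=2, c1=1)
[Gauss-Seidel] macro 4: S0 reads c0=2 → after 2×micro: 3; S1 reads c0=3 → after 1×micro: 1 ⇒ (c0=3, c1=1)
[Gauss-Seidel] macro 5: S0 reads c0=3 → after 2×micro: 2; S1 reads c0=2 → after 1×micro: 2 ⇒ (c0=2, c1=2)
[Gauss-Seidel] macro 6: S0 reads c0=2 → after 2×micro: 3; S1 reads c0=3 → after 1×micro: 3 ⇒ (c0=3, c1=3)
[Gauss-Seidel] macro 7: S0 reads c0=3 → after 2×micro: 2; S1 reads c0=2 → after 1×micro: 3 ⇒ (c0=2, c1=3)
[Gauss-Seidel] macro 8: S0 reads c0=2 → after 2×micro: 3; S1 reads c0=3 → after 1×micro: 0 ⇒ (c0=3, c1=0)
[Gauss-Seidel] macro 9: S0 reads c0=3 → after 2×micro: 2; S1 reads c0=2 → after 1×micro: 1 ⇒ (c0=2, c1=1)
[Gauss-Seidel] macro 10: S0 reads c0=2 → after 2×micro: 3; S1 reads c0=3 → after 1×micro: 1 ⇒ (c0=3, c1=1)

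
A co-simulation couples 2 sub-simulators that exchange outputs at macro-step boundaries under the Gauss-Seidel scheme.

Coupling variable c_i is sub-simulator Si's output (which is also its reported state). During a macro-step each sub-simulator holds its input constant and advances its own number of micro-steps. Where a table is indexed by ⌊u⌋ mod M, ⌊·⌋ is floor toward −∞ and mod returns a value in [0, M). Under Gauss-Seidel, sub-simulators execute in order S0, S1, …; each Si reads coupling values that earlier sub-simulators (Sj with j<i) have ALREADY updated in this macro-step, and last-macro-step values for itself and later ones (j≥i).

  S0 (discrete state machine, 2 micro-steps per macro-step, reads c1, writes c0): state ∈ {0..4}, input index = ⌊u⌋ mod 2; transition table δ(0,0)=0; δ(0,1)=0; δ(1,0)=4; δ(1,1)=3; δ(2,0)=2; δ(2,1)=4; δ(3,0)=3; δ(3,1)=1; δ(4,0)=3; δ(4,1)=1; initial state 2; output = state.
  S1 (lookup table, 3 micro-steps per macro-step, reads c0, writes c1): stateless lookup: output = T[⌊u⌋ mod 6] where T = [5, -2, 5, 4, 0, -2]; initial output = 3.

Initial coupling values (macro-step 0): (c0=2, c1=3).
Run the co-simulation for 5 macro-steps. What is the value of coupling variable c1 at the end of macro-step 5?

c1 at macro-step 5 = 4

macro 1: S0 reads c1=3 → after 2×micro: 1; S1 reads c0=1 → after 3×micro: -2 ⇒ (c0=1, c1=-2)
macro 2: S0 reads c1=-2 → after 2×micro: 3; S1 reads c0=3 → after 3×micro: 4 ⇒ (c0=3, c1=4)
macro 3: S0 reads c1=4 → after 2×micro: 3; S1 reads c0=3 → after 3×micro: 4 ⇒ (c0=3, c1=4)
macro 4: S0 reads c1=4 → after 2×micro: 3; S1 reads c0=3 → after 3×micro: 4 ⇒ (c0=3, c1=4)
macro 5: S0 reads c1=4 → after 2×micro: 3; S1 reads c0=3 → after 3×micro: 4 ⇒ (c0=3, c1=4)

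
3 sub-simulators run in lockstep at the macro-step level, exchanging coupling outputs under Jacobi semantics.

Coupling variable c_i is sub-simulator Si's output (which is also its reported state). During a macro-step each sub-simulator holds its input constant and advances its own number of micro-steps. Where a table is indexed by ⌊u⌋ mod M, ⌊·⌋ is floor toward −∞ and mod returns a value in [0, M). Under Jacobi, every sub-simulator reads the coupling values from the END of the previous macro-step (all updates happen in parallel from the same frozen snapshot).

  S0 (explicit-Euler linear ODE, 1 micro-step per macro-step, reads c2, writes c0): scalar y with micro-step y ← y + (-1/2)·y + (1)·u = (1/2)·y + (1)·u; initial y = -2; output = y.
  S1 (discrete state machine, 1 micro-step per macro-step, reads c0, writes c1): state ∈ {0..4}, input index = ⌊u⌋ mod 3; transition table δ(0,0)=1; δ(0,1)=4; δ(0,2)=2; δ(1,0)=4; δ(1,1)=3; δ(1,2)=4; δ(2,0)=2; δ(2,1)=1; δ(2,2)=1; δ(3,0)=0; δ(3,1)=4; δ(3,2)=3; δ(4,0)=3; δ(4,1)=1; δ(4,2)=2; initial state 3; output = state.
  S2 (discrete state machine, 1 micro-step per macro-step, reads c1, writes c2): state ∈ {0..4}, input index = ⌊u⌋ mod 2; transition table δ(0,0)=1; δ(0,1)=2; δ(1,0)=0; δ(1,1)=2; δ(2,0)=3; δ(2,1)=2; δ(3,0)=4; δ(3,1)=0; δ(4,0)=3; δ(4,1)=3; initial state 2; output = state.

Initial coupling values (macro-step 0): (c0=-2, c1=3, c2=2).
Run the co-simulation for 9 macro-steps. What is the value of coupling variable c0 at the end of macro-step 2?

c0 at macro-step 2 = 5/2

macro 1: S0 reads c2=2 → after 1×micro: 1; S1 reads c0=-2 → after 1×micro: 4; S2 reads c1=3 → after 1×micro: 2 ⇒ (c0=1, c1=4, c2=2)
macro 2: S0 reads c2=2 → after 1×micro: 5/2; S1 reads c0=1 → after 1×micro: 1; S2 reads c1=4 → after 1×micro: 3 ⇒ (c0=5/2, c1=1, c2=3)
macro 3: S0 reads c2=3 → after 1×micro: 17/4; S1 reads c0=5/2 → after 1×micro: 4; S2 reads c1=1 → after 1×micro: 0 ⇒ (c0=17/4, c1=4, c2=0)
macro 4: S0 reads c2=0 → after 1×micro: 17/8; S1 reads c0=17/4 → after 1×micro: 1; S2 reads c1=4 → after 1×micro: 1 ⇒ (c0=17/8, c1=1, c2=1)
macro 5: S0 reads c2=1 → after 1×micro: 33/16; S1 reads c0=17/8 → after 1×micro: 4; S2 reads c1=1 → after 1×micro: 2 ⇒ (c0=33/16, c1=4, c2=2)
macro 6: S0 reads c2=2 → after 1×micro: 97/32; S1 reads c0=33/16 → after 1×micro: 2; S2 reads c1=4 → after 1×micro: 3 ⇒ (c0=97/32, c1=2, c2=3)
macro 7: S0 reads c2=3 → after 1×micro: 289/64; S1 reads c0=97/32 → after 1×micro: 2; S2 reads c1=2 → after 1×micro: 4 ⇒ (c0=289/64, c1=2, c2=4)
macro 8: S0 reads c2=4 → after 1×micro: 801/128; S1 reads c0=289/64 → after 1×micro: 1; S2 reads c1=2 → after 1×micro: 3 ⇒ (c0=801/128, c1=1, c2=3)
macro 9: S0 reads c2=3 → after 1×micro: 1569/256; S1 reads c0=801/128 → after 1×micro: 4; S2 reads c1=1 → after 1×micro: 0 ⇒ (c0=1569/256, c1=4, c2=0)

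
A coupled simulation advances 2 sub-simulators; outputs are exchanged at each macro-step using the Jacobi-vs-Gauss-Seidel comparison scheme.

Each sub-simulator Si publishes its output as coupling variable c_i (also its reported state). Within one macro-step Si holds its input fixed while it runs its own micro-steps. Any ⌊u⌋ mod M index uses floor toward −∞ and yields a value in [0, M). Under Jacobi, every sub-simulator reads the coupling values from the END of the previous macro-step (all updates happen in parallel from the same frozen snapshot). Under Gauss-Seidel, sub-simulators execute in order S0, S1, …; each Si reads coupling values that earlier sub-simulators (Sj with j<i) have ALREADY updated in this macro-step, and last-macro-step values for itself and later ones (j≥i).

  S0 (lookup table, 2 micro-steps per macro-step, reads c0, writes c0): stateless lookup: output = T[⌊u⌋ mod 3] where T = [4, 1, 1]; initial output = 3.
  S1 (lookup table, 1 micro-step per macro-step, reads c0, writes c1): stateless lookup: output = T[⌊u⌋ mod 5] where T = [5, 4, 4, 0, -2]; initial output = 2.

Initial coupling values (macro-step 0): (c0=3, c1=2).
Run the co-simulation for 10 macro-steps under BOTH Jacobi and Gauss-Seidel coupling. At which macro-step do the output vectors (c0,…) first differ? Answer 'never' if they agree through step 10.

first divergence at macro-step: 1

[Jacobi] macro 1: S0 reads c0=3 → after 2×micro: 4; S1 reads c0=3 → after 1×micro: 0 ⇒ (c0=4, c1=0)
[Jacobi] macro 2: S0 reads c0=4 → after 2×micro: 1; S1 reads c0=4 → after 1×micro: -2 ⇒ (c0=1, c1=-2)
[Jacobi] macro 3: S0 reads c0=1 → after 2×micro: 1; S1 reads c0=1 → after 1×micro: 4 ⇒ (c0=1, c1=4)
[Jacobi] macro 4: S0 reads c0=1 → after 2×micro: 1; S1 reads c0=1 → after 1×micro: 4 ⇒ (c0=1, c1=4)
[Jacobi] macro 5: S0 reads c0=1 → after 2×micro: 1; S1 reads c0=1 → after 1×micro: 4 ⇒ (c0=1, c1=4)
[Jacobi] macro 6: S0 reads c0=1 → after 2×micro: 1; S1 reads c0=1 → after 1×micro: 4 ⇒ (c0=1, c1=4)
[Jacobi] macro 7: S0 reads c0=1 → after 2×micro: 1; S1 reads c0=1 → after 1×micro: 4 ⇒ (c0=1, c1=4)
[Jacobi] macro 8: S0 reads c0=1 → after 2×micro: 1; S1 reads c0=1 → after 1×micro: 4 ⇒ (c0=1, c1=4)
[Jacobi] macro 9: S0 reads c0=1 → after 2×micro: 1; S1 reads c0=1 → after 1×micro: 4 ⇒ (c0=1, c1=4)
[Jacobi] macro 10: S0 reads c0=1 → after 2×micro: 1; S1 reads c0=1 → after 1×micro: 4 ⇒ (c0=1, c1=4)
[Gauss-Seidel] macro 1: S0 reads c0=3 → after 2×micro: 4; S1 reads c0=4 → after 1×micro: -2 ⇒ (c0=4, c1=-2)
[Gauss-Seidel] macro 2: S0 reads c0=4 → after 2×micro: 1; S1 reads c0=1 → after 1×micro: 4 ⇒ (c0=1, c1=4)
[Gauss-Seidel] macro 3: S0 reads c0=1 → after 2×micro: 1; S1 reads c0=1 → after 1×micro: 4 ⇒ (c0=1, c1=4)
[Gauss-Seidel] macro 4: S0 reads c0=1 → after 2×micro: 1; S1 reads c0=1 → after 1×micro: 4 ⇒ (c0=1, c1=4)
[Gauss-Seidel] macro 5: S0 reads c0=1 → after 2×micro: 1; S1 reads c0=1 → after 1×micro: 4 ⇒ (c0=1, c1=4)
[Gauss-Seidel] macro 6: S0 reads c0=1 → after 2×micro: 1; S1 reads c0=1 → after 1×micro: 4 ⇒ (c0=1, c1=4)
[Gauss-Seidel] macro 7: S0 reads c0=1 → after 2×micro: 1; S1 reads c0=1 → after 1×micro: 4 ⇒ (c0=1, c1=4)
[Gauss-Seidel] macro 8: S0 reads c0=1 → after 2×micro: 1; S1 reads c0=1 → after 1×micro: 4 ⇒ (c0=1, c1=4)
[Gauss-Seidel] macro 9: S0 reads c0=1 → after 2×micro: 1; S1 reads c0=1 → after 1×micro: 4 ⇒ (c0=1, c1=4)
[Gauss-Seidel] macro 10: S0 reads c0=1 → after 2×micro: 1; S1 reads c0=1 → after 1×micro: 4 ⇒ (c0=1, c1=4)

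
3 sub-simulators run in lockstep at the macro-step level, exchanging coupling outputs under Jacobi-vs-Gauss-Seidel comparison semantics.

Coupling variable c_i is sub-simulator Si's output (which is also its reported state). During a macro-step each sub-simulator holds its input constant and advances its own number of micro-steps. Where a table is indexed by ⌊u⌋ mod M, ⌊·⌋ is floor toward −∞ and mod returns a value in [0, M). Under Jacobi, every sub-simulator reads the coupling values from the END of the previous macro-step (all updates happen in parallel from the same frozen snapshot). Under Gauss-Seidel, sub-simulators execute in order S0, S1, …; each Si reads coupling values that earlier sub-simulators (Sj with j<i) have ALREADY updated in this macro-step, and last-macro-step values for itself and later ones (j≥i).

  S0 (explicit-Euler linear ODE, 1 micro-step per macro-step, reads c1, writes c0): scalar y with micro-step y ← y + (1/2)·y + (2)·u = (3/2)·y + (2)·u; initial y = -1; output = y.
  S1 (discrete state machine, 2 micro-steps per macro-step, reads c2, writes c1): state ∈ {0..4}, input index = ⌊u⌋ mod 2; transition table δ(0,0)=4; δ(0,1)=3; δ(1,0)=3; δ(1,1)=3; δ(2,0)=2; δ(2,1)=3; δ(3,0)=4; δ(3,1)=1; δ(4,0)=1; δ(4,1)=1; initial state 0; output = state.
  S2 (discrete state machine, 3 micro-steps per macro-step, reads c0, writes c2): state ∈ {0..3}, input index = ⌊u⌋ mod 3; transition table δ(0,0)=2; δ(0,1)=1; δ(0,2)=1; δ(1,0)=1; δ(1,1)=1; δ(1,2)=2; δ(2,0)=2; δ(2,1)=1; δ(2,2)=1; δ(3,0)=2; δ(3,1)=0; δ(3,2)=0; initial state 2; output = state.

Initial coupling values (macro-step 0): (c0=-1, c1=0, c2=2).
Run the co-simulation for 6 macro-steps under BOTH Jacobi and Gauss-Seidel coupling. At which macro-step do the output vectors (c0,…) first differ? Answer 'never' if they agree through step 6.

first divergence at macro-step: 2

[Jacobi] macro 1: S0 reads c1=0 → after 1×micro: -3/2; S1 reads c2=2 → after 2×micro: 1; S2 reads c0=-1 → after 3×micro: 1 ⇒ (c0=-3/2, c1=1, c2=1)
[Jacobi] macro 2: S0 reads c1=1 → after 1×micro: -1/4; S1 reads c2=1 → after 2×micro: 1; S2 reads c0=-3/2 → after 3×micro: 1 ⇒ (c0=-1/4, c1=1, c2=1)
[Jacobi] macro 3: S0 reads c1=1 → after 1×micro: 13/8; S1 reads c2=1 → after 2×micro: 1; S2 reads c0=-1/4 → after 3×micro: 2 ⇒ (c0=13/8, c1=1, c2=2)
[Jacobi] macro 4: S0 reads c1=1 → after 1×micro: 71/16; S1 reads c2=2 → after 2×micro: 4; S2 reads c0=13/8 → after 3×micro: 1 ⇒ (c0=71/16, c1=4, c2=1)
[Jacobi] macro 5: S0 reads c1=4 → after 1×micro: 469/32; S1 reads c2=1 → after 2×micro: 3; S2 reads c0=71/16 → after 3×micro: 1 ⇒ (c0=469/32, c1=3, c2=1)
[Jacobi] macro 6: S0 reads c1=3 → after 1×micro: 1791/64; S1 reads c2=1 → after 2×micro: 3; S2 reads c0=469/32 → after 3×micro: 2 ⇒ (c0=1791/64, c1=3, c2=2)
[Gauss-Seidel] macro 1: S0 reads c1=0 → after 1×micro: -3/2; S1 reads c2=2 → after 2×micro: 1; S2 reads c0=-3/2 → after 3×micro: 1 ⇒ (c0=-3/2, c1=1, c2=1)
[Gauss-Seidel] macro 2: S0 reads c1=1 → after 1×micro: -1/4; S1 reads c2=1 → after 2×micro: 1; S2 reads c0=-1/4 → after 3×micro: 2 ⇒ (c0=-1/4, c1=1, c2=2)
[Gauss-Seidel] macro 3: S0 reads c1=1 → after 1×micro: 13/8; S1 reads c2=2 → after 2×micro: 4; S2 reads c0=13/8 → after 3×micro: 1 ⇒ (c0=13/8, c1=4, c2=1)
[Gauss-Seidel] macro 4: S0 reads c1=4 → after 1×micro: 167/16; S1 reads c2=1 → after 2×micro: 3; S2 reads c0=167/16 → after 3×micro: 1 ⇒ (c0=167/16, c1=3, c2=1)
[Gauss-Seidel] macro 5: S0 reads c1=3 → after 1×micro: 693/32; S1 reads c2=1 → after 2×micro: 3; S2 reads c0=693/32 → after 3×micro: 1 ⇒ (c0=693/32, c1=3, c2=1)
[Gauss-Seidel] macro 6: S0 reads c1=3 → after 1×micro: 2463/64; S1 reads c2=1 → after 2×micro: 3; S2 reads c0=2463/64 → after 3×micro: 2 ⇒ (c0=2463/64, c1=3, c2=2)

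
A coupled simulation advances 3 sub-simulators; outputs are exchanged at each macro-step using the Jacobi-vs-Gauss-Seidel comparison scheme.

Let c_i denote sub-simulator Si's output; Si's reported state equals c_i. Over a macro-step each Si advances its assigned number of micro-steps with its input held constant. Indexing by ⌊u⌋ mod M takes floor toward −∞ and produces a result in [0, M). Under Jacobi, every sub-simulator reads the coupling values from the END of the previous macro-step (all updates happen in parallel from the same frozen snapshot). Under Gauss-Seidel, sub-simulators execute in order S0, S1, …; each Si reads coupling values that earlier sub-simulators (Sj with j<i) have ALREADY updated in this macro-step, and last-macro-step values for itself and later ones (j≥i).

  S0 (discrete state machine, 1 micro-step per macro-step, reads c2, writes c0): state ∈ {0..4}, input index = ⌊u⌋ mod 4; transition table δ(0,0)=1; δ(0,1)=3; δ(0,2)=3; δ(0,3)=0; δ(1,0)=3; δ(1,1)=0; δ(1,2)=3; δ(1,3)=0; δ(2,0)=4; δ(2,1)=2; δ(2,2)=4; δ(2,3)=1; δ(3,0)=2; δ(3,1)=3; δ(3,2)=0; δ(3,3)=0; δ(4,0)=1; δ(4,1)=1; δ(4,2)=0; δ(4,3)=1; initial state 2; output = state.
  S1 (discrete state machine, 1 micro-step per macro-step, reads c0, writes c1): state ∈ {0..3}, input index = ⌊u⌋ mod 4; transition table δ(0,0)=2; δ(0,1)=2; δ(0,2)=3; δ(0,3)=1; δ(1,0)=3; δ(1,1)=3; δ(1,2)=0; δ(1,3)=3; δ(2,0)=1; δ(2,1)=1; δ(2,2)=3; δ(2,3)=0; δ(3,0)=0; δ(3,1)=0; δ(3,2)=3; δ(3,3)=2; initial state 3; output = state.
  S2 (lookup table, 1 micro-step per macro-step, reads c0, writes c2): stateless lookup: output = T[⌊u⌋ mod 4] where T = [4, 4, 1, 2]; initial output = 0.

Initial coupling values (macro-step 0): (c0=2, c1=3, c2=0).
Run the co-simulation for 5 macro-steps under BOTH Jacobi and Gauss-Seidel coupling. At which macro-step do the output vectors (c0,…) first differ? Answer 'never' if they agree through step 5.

[Jacobi] macro 1: S0 reads c2=0 → after 1×micro: 4; S1 reads c0=2 → after 1×micro: 3; S2 reads c0=2 → after 1×micro: 1 ⇒ (c0=4, c1=3, c2=1)
[Jacobi] macro 2: S0 reads c2=1 → after 1×micro: 1; S1 reads c0=4 → after 1×micro: 0; S2 reads c0=4 → after 1×micro: 4 ⇒ (c0=1, c1=0, c2=4)
[Jacobi] macro 3: S0 reads c2=4 → after 1×micro: 3; S1 reads c0=1 → after 1×micro: 2; S2 reads c0=1 → after 1×micro: 4 ⇒ (c0=3, c1=2, c2=4)
[Jacobi] macro 4: S0 reads c2=4 → after 1×micro: 2; S1 reads c0=3 → after 1×micro: 0; S2 reads c0=3 → after 1×micro: 2 ⇒ (c0=2, c1=0, c2=2)
[Jacobi] macro 5: S0 reads c2=2 → after 1×micro: 4; S1 reads c0=2 → after 1×micro: 3; S2 reads c0=2 → after 1×micro: 1 ⇒ (c0=4, c1=3, c2=1)
[Gauss-Seidel] macro 1: S0 reads c2=0 → after 1×micro: 4; S1 reads c0=4 → after 1×micro: 0; S2 reads c0=4 → after 1×micro: 4 ⇒ (c0=4, c1=0, c2=4)
[Gauss-Seidel] macro 2: S0 reads c2=4 → after 1×micro: 1; S1 reads c0=1 → after 1×micro: 2; S2 reads c0=1 → after 1×micro: 4 ⇒ (c0=1, c1=2, c2=4)
[Gauss-Seidel] macro 3: S0 reads c2=4 → after 1×micro: 3; S1 reads c0=3 → after 1×micro: 0; S2 reads c0=3 → after 1×micro: 2 ⇒ (c0=3, c1=0, c2=2)
[Gauss-Seidel] macro 4: S0 reads c2=2 → after 1×micro: 0; S1 reads c0=0 → after 1×micro: 2; S2 reads c0=0 → after 1×micro: 4 ⇒ (c0=0, c1=2, c2=4)
[Gauss-Seidel] macro 5: S0 reads c2=4 → after 1×micro: 1; S1 reads c0=1 → after 1×micro: 1; S2 reads c0=1 → after 1×micro: 4 ⇒ (c0=1, c1=1, c2=4)

first divergence at macro-step: 1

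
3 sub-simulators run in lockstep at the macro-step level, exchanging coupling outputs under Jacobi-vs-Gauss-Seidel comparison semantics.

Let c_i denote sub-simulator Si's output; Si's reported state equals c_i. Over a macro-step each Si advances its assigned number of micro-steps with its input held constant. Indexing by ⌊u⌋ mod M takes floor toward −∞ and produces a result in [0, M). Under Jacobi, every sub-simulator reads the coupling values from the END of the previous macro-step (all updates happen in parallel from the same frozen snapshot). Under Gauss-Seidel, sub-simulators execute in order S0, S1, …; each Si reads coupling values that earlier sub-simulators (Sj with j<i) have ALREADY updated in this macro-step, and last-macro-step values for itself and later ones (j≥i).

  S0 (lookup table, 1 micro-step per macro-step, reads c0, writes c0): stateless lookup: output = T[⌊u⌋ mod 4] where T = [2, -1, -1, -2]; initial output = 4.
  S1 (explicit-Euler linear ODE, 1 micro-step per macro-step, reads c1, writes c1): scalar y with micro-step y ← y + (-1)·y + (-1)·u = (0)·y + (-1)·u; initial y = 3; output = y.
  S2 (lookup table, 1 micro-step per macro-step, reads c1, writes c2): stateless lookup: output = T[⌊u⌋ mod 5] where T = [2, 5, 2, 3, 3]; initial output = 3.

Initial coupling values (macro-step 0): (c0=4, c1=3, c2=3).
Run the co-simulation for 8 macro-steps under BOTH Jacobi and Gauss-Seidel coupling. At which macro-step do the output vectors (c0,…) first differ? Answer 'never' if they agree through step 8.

[Jacobi] macro 1: S0 reads c0=4 → after 1×micro: 2; S1 reads c1=3 → after 1×micro: -3; S2 reads c1=3 → after 1×micro: 3 ⇒ (c0=2, c1=-3, c2=3)
[Jacobi] macro 2: S0 reads c0=2 → after 1×micro: -1; S1 reads c1=-3 → after 1×micro: 3; S2 reads c1=-3 → after 1×micro: 2 ⇒ (c0=-1, c1=3, c2=2)
[Jacobi] macro 3: S0 reads c0=-1 → after 1×micro: -2; S1 reads c1=3 → after 1×micro: -3; S2 reads c1=3 → after 1×micro: 3 ⇒ (c0=-2, c1=-3, c2=3)
[Jacobi] macro 4: S0 reads c0=-2 → after 1×micro: -1; S1 reads c1=-3 → after 1×micro: 3; S2 reads c1=-3 → after 1×micro: 2 ⇒ (c0=-1, c1=3, c2=2)
[Jacobi] macro 5: S0 reads c0=-1 → after 1×micro: -2; S1 reads c1=3 → after 1×micro: -3; S2 reads c1=3 → after 1×micro: 3 ⇒ (c0=-2, c1=-3, c2=3)
[Jacobi] macro 6: S0 reads c0=-2 → after 1×micro: -1; S1 reads c1=-3 → after 1×micro: 3; S2 reads c1=-3 → after 1×micro: 2 ⇒ (c0=-1, c1=3, c2=2)
[Jacobi] macro 7: S0 reads c0=-1 → after 1×micro: -2; S1 reads c1=3 → after 1×micro: -3; S2 reads c1=3 → after 1×micro: 3 ⇒ (c0=-2, c1=-3, c2=3)
[Jacobi] macro 8: S0 reads c0=-2 → after 1×micro: -1; S1 reads c1=-3 → after 1×micro: 3; S2 reads c1=-3 → after 1×micro: 2 ⇒ (c0=-1, c1=3, c2=2)
[Gauss-Seidel] macro 1: S0 reads c0=4 → after 1×micro: 2; S1 reads c1=3 → after 1×micro: -3; S2 reads c1=-3 → after 1×micro: 2 ⇒ (c0=2, c1=-3, c2=2)
[Gauss-Seidel] macro 2: S0 reads c0=2 → after 1×micro: -1; S1 reads c1=-3 → after 1×micro: 3; S2 reads c1=3 → after 1×micro: 3 ⇒ (c0=-1, c1=3, c2=3)
[Gauss-Seidel] macro 3: S0 reads c0=-1 → after 1×micro: -2; S1 reads c1=3 → after 1×micro: -3; S2 reads c1=-3 → after 1×micro: 2 ⇒ (c0=-2, c1=-3, c2=2)
[Gauss-Seidel] macro 4: S0 reads c0=-2 → after 1×micro: -1; S1 reads c1=-3 → after 1×micro: 3; S2 reads c1=3 → after 1×micro: 3 ⇒ (c0=-1, c1=3, c2=3)
[Gauss-Seidel] macro 5: S0 reads c0=-1 → after 1×micro: -2; S1 reads c1=3 → after 1×micro: -3; S2 reads c1=-3 → after 1×micro: 2 ⇒ (c0=-2, c1=-3, c2=2)
[Gauss-Seidel] macro 6: S0 reads c0=-2 → after 1×micro: -1; S1 reads c1=-3 → after 1×micro: 3; S2 reads c1=3 → after 1×micro: 3 ⇒ (c0=-1, c1=3, c2=3)
[Gauss-Seidel] macro 7: S0 reads c0=-1 → after 1×micro: -2; S1 reads c1=3 → after 1×micro: -3; S2 reads c1=-3 → after 1×micro: 2 ⇒ (c0=-2, c1=-3, c2=2)
[Gauss-Seidel] macro 8: S0 reads c0=-2 → after 1×micro: -1; S1 reads c1=-3 → after 1×micro: 3; S2 reads c1=3 → after 1×micro: 3 ⇒ (c0=-1, c1=3, c2=3)

first divergence at macro-step: 1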